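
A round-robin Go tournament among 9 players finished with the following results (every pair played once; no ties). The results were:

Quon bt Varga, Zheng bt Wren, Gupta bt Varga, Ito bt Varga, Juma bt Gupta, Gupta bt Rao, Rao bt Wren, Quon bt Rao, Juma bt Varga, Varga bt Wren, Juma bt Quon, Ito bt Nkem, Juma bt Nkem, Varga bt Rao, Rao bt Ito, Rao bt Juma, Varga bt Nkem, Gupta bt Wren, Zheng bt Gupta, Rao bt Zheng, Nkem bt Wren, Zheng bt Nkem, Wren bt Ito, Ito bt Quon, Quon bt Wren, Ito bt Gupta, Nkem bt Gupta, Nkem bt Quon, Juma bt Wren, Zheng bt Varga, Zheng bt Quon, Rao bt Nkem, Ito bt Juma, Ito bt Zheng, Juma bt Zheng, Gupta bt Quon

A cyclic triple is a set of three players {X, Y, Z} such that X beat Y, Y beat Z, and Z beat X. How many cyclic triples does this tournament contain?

Win totals: Quon 3, Rao 5, Zheng 5, Varga 3, Nkem 3, Wren 1, Juma 6, Ito 6, Gupta 4.
A player with w wins dominates both others in C(w,2) triples; summing gives 3 + 10 + 10 + 3 + 3 + 0 + 15 + 15 + 6 = 65 transitive triples.
Total triples C(9,3) = 84, so cyclic triples = 84 − 65 = 19.

19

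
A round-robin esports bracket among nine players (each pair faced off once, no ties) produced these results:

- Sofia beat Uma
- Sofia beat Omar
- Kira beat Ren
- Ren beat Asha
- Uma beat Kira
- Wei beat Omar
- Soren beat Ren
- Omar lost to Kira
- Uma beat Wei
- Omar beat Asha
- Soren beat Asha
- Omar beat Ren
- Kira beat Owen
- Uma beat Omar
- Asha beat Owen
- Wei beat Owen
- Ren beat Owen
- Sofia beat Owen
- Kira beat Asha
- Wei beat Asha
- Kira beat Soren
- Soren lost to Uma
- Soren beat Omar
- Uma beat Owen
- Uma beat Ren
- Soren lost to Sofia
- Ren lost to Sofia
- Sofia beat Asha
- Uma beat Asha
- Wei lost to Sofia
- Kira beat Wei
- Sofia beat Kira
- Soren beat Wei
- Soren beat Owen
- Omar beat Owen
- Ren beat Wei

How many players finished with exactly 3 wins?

3

Win totals: Asha 1, Owen 0, Uma 7, Soren 5, Wei 3, Kira 6, Omar 3, Sofia 8, Ren 3.
Exactly 3: Wei, Omar, Ren — 3 players.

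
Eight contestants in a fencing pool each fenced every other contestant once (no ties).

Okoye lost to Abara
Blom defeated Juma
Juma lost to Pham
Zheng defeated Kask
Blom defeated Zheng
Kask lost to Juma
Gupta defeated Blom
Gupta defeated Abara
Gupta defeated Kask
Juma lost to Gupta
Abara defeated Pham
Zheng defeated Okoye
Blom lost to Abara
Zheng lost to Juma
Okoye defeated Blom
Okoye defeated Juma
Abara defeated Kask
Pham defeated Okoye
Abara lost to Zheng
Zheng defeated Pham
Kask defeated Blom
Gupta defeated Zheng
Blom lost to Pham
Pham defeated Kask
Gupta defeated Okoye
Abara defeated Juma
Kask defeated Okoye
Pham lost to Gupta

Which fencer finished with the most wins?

Gupta

Win totals: Gupta 7, Juma 2, Pham 4, Okoye 2, Kask 2, Abara 5, Blom 2, Zheng 4.
Gupta leads with 7 wins (next highest: 5).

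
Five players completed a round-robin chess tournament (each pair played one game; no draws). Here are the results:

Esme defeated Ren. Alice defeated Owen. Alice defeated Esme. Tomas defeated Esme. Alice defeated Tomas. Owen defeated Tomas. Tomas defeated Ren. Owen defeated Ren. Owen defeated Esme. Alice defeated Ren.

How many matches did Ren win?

0

Ren's results: beat no one; lost to Tomas, Owen, Alice, Esme.
That is 0 wins.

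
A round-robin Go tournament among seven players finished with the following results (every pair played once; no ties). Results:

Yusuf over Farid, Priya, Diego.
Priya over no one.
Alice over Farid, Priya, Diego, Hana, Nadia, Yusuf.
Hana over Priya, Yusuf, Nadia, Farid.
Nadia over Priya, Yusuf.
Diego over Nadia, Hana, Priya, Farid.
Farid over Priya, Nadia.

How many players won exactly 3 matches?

Win totals: Yusuf 3, Priya 0, Farid 2, Hana 4, Diego 4, Alice 6, Nadia 2.
Exactly 3: Yusuf — 1 player.

1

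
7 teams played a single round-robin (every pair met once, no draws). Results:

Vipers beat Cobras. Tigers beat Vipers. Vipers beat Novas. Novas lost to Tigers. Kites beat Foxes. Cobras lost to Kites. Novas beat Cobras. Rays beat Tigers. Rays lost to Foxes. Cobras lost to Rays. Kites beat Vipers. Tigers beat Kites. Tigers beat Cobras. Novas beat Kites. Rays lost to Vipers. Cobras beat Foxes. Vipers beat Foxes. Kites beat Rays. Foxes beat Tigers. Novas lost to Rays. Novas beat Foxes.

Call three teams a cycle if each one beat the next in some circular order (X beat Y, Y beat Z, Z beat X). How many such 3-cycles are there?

Win totals: Tigers 4, Rays 3, Novas 3, Foxes 2, Cobras 1, Vipers 4, Kites 4.
A team with w wins dominates both others in C(w,2) triples; summing gives 6 + 3 + 3 + 1 + 0 + 6 + 6 = 25 transitive triples.
Total triples C(7,3) = 35, so cyclic triples = 35 − 25 = 10.

10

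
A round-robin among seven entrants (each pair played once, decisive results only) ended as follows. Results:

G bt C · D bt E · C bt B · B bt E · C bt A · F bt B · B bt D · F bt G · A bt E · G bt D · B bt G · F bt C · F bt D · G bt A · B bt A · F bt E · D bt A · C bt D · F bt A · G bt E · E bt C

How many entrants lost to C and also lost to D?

C beat: A, B, D.
D beat: A, E.
Both beat: A — 1.

1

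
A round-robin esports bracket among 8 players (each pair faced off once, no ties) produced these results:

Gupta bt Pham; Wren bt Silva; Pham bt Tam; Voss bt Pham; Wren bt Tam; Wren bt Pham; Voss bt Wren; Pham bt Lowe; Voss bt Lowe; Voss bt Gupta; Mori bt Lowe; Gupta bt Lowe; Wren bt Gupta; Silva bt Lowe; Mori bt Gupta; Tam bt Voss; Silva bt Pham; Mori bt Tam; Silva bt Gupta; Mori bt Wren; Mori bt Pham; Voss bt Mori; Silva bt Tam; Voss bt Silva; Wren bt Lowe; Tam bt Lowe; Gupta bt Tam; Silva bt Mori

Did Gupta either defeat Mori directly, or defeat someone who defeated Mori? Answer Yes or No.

No

Gupta did not beat Mori directly.
Gupta beat Lowe, Pham, Tam, but each of them lost to Mori. No two-step path.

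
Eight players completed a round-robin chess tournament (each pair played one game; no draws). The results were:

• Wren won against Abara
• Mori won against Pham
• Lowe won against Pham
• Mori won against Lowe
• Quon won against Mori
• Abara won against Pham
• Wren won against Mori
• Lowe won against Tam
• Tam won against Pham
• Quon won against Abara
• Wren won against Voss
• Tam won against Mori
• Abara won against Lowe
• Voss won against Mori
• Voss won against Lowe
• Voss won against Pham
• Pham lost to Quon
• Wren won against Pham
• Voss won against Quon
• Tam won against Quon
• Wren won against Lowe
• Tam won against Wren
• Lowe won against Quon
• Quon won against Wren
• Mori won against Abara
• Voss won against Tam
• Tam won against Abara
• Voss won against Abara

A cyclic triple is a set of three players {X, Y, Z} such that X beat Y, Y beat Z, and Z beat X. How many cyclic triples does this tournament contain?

Win totals: Pham 0, Mori 3, Tam 5, Wren 5, Quon 4, Abara 2, Lowe 3, Voss 6.
A player with w wins dominates both others in C(w,2) triples; summing gives 0 + 3 + 10 + 10 + 6 + 1 + 3 + 15 = 48 transitive triples.
Total triples C(8,3) = 56, so cyclic triples = 56 − 48 = 8.

8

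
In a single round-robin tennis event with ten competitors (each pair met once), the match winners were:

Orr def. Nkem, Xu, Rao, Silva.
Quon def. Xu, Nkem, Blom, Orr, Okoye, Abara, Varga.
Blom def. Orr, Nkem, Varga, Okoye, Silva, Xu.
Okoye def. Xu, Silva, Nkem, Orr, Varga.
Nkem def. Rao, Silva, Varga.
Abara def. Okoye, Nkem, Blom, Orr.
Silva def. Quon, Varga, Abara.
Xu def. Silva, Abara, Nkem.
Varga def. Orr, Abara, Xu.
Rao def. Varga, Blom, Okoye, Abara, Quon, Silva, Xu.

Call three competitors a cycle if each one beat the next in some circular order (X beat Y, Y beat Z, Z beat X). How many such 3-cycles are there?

Win totals: Okoye 5, Orr 4, Nkem 3, Silva 3, Varga 3, Rao 7, Quon 7, Xu 3, Blom 6, Abara 4.
A competitor with w wins dominates both others in C(w,2) triples; summing gives 10 + 6 + 3 + 3 + 3 + 21 + 21 + 3 + 15 + 6 = 91 transitive triples.
Total triples C(10,3) = 120, so cyclic triples = 120 − 91 = 29.

29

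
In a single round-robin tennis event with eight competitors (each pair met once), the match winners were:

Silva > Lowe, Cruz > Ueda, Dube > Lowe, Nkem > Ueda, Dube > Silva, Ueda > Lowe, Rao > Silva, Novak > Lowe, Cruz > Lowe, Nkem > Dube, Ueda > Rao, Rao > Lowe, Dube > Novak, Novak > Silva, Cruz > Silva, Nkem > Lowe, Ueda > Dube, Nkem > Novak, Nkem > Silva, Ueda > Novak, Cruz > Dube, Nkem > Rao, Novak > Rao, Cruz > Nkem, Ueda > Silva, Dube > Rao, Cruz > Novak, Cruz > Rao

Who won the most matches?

Win totals: Novak 3, Nkem 6, Lowe 0, Dube 4, Rao 2, Ueda 5, Cruz 7, Silva 1.
Cruz leads with 7 wins (next highest: 6).

Cruz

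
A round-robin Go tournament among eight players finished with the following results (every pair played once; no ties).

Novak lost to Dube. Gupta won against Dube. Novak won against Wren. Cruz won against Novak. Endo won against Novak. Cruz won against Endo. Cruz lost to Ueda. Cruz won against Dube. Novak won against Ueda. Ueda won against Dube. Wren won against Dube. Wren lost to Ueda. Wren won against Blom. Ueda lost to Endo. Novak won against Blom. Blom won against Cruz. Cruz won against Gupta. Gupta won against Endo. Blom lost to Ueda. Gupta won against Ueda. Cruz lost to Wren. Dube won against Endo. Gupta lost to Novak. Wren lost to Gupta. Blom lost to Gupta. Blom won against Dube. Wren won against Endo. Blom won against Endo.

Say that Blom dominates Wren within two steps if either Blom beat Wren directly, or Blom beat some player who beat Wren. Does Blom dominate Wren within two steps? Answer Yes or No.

No

Blom did not beat Wren directly.
Blom beat Cruz, Dube, Endo, but each of them lost to Wren. No two-step path.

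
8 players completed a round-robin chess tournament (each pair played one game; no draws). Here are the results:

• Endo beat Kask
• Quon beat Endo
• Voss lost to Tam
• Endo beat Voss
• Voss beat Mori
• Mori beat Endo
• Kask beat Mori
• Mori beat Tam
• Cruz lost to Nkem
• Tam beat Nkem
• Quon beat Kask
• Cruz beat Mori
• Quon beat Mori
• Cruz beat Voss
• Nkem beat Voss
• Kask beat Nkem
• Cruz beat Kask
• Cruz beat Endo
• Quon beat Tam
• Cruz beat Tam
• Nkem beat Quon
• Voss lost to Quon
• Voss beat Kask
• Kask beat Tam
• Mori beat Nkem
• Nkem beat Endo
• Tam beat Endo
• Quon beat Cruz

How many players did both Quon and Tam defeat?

Quon beat: Kask, Voss, Tam, Cruz, Mori, Endo.
Tam beat: Voss, Endo, Nkem.
Both beat: Voss, Endo — 2.

2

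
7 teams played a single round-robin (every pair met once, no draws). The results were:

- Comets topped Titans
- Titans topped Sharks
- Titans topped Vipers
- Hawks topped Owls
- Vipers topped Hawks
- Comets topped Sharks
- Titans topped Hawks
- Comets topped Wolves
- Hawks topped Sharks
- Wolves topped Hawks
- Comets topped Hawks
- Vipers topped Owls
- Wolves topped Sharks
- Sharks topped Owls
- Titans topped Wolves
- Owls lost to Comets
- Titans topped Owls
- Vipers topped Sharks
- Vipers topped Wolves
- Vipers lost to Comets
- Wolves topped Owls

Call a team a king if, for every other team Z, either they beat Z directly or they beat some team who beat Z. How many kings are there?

Sharks cannot reach Wolves, Hawks, Comets, Titans, Vipers in two steps.
Wolves cannot reach Comets, Titans, Vipers in two steps.
Owls cannot reach Sharks, Wolves, Hawks, Comets, Titans, Vipers in two steps.
Hawks cannot reach Wolves, Comets, Titans, Vipers in two steps.
Comets reaches everyone (king).
Titans cannot reach Comets in two steps.
Vipers cannot reach Comets, Titans in two steps.
Kings: Comets — 1.

1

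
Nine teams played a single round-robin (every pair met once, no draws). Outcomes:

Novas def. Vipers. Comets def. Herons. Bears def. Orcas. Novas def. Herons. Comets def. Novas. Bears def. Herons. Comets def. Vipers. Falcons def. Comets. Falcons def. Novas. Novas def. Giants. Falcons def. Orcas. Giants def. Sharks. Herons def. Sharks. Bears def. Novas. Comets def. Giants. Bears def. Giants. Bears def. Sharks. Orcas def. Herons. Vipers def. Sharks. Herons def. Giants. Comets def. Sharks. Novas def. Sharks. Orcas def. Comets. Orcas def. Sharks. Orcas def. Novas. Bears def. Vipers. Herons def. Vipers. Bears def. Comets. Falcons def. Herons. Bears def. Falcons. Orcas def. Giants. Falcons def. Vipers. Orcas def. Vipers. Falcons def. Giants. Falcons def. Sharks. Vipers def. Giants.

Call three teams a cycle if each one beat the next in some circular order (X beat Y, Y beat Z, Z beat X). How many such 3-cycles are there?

Win totals: Giants 1, Falcons 7, Bears 8, Herons 3, Orcas 6, Vipers 2, Sharks 0, Novas 4, Comets 5.
A team with w wins dominates both others in C(w,2) triples; summing gives 0 + 21 + 28 + 3 + 15 + 1 + 0 + 6 + 10 = 84 transitive triples.
Total triples C(9,3) = 84, so cyclic triples = 84 − 84 = 0.

0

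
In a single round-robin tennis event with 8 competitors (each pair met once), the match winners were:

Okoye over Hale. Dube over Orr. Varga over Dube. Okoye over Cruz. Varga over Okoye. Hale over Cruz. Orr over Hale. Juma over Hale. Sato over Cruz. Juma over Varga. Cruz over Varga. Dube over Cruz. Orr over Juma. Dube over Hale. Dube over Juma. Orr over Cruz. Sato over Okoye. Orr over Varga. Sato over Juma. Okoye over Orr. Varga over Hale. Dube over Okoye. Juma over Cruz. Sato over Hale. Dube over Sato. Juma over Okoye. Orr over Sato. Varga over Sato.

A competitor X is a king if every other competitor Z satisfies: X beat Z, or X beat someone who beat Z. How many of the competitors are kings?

4

Sato cannot reach Dube in two steps.
Cruz cannot reach Orr, Juma in two steps.
Orr reaches everyone (king).
Varga reaches everyone (king).
Okoye cannot reach Dube in two steps.
Hale cannot reach Sato, Orr, Okoye, Juma, Dube in two steps.
Juma reaches everyone (king).
Dube reaches everyone (king).
Kings: Orr, Varga, Juma, Dube — 4.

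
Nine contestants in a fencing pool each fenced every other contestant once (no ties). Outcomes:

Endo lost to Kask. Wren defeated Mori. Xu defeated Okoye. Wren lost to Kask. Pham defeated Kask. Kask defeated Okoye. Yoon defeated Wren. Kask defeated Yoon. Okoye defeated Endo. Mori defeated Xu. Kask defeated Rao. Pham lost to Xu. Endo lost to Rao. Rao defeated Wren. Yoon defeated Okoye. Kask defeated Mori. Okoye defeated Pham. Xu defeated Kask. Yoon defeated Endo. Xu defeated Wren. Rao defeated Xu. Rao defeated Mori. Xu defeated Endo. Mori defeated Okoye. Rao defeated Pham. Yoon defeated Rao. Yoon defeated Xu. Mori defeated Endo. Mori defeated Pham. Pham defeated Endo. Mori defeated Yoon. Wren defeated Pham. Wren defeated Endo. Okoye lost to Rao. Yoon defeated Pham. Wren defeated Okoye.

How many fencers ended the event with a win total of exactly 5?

Win totals: Yoon 6, Xu 5, Endo 0, Mori 5, Rao 6, Kask 6, Pham 2, Wren 4, Okoye 2.
Exactly 5: Xu, Mori — 2 fencers.

2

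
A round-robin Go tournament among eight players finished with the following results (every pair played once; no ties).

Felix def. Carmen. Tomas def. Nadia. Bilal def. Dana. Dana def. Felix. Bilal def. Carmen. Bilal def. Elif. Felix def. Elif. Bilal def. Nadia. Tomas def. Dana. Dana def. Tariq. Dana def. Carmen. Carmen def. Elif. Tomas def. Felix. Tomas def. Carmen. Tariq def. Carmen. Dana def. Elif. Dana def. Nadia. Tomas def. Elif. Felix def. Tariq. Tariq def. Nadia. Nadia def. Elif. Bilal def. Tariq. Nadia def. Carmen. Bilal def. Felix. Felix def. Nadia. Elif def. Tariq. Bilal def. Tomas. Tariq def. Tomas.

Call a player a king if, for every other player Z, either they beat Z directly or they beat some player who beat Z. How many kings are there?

1

Nadia cannot reach Felix, Bilal, Tomas, Dana in two steps.
Felix cannot reach Bilal, Dana in two steps.
Bilal reaches everyone (king).
Tomas cannot reach Bilal in two steps.
Elif cannot reach Felix, Bilal, Dana in two steps.
Tariq cannot reach Bilal in two steps.
Carmen cannot reach Nadia, Felix, Bilal, Tomas, Dana in two steps.
Dana cannot reach Bilal in two steps.
Kings: Bilal — 1.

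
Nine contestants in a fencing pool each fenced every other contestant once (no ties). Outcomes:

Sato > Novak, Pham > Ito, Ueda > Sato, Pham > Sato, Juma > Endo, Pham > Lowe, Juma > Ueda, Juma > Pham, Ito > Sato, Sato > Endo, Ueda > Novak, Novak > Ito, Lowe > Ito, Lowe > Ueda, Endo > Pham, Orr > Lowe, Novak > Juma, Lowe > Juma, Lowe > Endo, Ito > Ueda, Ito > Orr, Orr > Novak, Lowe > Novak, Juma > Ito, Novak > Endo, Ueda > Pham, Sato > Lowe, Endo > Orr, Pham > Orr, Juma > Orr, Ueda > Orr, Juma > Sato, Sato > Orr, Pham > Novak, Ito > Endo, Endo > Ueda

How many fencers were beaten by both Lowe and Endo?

1

Lowe beat: Ito, Ueda, Juma, Novak, Endo.
Endo beat: Pham, Ueda, Orr.
Both beat: Ueda — 1.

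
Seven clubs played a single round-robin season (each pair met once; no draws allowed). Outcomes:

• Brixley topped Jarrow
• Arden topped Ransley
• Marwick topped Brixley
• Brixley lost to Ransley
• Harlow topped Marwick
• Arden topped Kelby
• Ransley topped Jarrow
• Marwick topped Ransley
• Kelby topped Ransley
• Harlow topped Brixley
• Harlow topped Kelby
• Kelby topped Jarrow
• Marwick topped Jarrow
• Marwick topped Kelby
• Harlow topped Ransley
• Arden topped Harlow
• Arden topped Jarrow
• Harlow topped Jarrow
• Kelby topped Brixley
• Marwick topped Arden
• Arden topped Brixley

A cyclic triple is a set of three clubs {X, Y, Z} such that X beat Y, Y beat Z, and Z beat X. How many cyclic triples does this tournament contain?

1

Win totals: Ransley 2, Harlow 5, Marwick 5, Kelby 3, Brixley 1, Arden 5, Jarrow 0.
A club with w wins dominates both others in C(w,2) triples; summing gives 1 + 10 + 10 + 3 + 0 + 10 + 0 = 34 transitive triples.
Total triples C(7,3) = 35, so cyclic triples = 35 − 34 = 1.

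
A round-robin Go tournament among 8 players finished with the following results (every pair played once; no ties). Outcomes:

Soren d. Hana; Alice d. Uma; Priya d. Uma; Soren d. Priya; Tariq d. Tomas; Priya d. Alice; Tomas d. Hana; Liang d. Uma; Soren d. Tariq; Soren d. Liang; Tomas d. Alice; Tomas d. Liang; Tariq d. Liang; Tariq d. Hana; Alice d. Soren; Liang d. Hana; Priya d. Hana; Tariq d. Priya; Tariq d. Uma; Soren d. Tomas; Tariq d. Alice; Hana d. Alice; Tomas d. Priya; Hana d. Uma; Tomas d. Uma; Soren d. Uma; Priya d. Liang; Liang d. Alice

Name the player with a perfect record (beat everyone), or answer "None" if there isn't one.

Highest win total is Tariq with 6 (out of 7 possible).
Tariq lost to Soren, so no player went undefeated.

None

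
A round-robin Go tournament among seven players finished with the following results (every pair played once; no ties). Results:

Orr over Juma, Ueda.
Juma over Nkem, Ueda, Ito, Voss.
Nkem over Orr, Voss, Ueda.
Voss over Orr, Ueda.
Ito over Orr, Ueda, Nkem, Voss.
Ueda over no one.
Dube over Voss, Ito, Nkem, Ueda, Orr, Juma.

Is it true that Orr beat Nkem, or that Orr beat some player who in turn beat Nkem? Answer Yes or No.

Yes

Orr did not beat Nkem directly.
Orr beat Juma, Ueda. Of those, Juma beat Nkem.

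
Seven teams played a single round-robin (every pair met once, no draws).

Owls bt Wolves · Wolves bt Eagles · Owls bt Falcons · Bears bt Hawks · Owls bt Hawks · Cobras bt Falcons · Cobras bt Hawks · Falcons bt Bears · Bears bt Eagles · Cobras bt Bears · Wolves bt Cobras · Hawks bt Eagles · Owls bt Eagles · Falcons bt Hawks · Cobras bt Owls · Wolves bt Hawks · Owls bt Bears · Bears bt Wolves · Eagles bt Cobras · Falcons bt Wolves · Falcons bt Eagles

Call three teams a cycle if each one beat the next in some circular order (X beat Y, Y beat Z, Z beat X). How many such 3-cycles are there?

7

Win totals: Bears 3, Falcons 4, Cobras 4, Hawks 1, Eagles 1, Owls 5, Wolves 3.
A team with w wins dominates both others in C(w,2) triples; summing gives 3 + 6 + 6 + 0 + 0 + 10 + 3 = 28 transitive triples.
Total triples C(7,3) = 35, so cyclic triples = 35 − 28 = 7.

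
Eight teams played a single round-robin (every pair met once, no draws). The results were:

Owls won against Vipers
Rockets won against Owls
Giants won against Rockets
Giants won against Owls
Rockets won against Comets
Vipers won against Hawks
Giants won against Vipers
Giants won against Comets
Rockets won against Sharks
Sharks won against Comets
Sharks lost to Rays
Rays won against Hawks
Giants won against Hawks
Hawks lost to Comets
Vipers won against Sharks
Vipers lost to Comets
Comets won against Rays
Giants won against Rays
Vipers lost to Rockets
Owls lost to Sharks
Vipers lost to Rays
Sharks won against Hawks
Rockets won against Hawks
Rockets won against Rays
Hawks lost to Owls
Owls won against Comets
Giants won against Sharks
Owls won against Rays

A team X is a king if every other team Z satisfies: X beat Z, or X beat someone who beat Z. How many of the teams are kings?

Comets cannot reach Rockets, Giants, Owls in two steps.
Rockets cannot reach Giants in two steps.
Vipers cannot reach Rockets, Giants, Rays in two steps.
Hawks cannot reach Comets, Rockets, Vipers, Giants, Owls, Sharks, Rays in two steps.
Giants reaches everyone (king).
Owls cannot reach Rockets, Giants in two steps.
Sharks cannot reach Rockets, Giants in two steps.
Rays cannot reach Rockets, Giants in two steps.
Kings: Giants — 1.

1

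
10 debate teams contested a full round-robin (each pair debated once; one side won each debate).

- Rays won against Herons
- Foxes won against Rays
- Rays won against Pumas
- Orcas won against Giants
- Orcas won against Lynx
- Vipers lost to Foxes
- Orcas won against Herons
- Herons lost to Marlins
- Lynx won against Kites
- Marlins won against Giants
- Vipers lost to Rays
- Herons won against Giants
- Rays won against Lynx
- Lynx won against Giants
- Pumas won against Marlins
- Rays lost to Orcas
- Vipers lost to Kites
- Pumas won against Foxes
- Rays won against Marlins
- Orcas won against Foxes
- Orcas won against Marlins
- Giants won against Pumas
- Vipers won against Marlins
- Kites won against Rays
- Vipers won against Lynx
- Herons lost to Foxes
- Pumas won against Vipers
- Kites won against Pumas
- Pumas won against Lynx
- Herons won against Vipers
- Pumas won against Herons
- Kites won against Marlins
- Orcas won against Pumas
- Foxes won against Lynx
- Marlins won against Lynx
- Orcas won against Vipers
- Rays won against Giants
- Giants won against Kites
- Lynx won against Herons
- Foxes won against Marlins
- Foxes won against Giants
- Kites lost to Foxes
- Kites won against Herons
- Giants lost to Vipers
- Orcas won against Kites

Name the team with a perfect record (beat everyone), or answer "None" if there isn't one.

Orcas

Orcas has 9 wins out of 9 opponents — a perfect record.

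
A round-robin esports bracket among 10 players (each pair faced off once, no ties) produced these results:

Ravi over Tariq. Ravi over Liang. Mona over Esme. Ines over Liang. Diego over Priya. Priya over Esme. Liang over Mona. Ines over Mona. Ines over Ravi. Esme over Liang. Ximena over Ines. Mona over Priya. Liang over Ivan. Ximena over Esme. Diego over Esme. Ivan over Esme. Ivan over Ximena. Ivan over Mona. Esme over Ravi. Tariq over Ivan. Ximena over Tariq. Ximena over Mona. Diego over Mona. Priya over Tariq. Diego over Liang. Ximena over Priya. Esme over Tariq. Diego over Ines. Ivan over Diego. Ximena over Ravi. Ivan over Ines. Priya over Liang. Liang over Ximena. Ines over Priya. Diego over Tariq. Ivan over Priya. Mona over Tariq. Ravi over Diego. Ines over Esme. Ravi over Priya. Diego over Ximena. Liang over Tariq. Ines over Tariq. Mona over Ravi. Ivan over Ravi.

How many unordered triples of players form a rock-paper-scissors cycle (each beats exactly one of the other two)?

Win totals: Ivan 7, Mona 4, Diego 7, Ximena 6, Liang 4, Ines 6, Esme 3, Ravi 4, Priya 3, Tariq 1.
A player with w wins dominates both others in C(w,2) triples; summing gives 21 + 6 + 21 + 15 + 6 + 15 + 3 + 6 + 3 + 0 = 96 transitive triples.
Total triples C(10,3) = 120, so cyclic triples = 120 − 96 = 24.

24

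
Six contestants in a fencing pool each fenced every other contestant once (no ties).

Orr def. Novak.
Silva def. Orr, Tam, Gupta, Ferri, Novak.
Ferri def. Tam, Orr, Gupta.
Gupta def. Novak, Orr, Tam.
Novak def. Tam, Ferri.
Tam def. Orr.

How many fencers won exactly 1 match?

2

Win totals: Orr 1, Tam 1, Silva 5, Ferri 3, Gupta 3, Novak 2.
Exactly 1: Orr, Tam — 2 fencers.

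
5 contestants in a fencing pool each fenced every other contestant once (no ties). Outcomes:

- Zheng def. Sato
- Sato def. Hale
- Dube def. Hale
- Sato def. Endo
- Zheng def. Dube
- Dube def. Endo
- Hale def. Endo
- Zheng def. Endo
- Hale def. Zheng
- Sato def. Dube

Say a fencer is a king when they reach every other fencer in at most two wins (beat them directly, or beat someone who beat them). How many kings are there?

3

Endo cannot reach Sato, Dube, Hale, Zheng in two steps.
Sato reaches everyone (king).
Dube cannot reach Sato in two steps.
Hale reaches everyone (king).
Zheng reaches everyone (king).
Kings: Sato, Hale, Zheng — 3.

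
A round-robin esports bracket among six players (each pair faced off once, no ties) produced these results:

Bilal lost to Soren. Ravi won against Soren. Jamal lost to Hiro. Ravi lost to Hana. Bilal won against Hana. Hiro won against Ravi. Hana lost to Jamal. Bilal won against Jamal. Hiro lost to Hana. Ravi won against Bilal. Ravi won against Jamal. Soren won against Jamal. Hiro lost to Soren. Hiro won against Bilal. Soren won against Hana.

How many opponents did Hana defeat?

Hana's results: beat Hiro, Ravi; lost to Bilal, Jamal, Soren.
That is 2 wins.

2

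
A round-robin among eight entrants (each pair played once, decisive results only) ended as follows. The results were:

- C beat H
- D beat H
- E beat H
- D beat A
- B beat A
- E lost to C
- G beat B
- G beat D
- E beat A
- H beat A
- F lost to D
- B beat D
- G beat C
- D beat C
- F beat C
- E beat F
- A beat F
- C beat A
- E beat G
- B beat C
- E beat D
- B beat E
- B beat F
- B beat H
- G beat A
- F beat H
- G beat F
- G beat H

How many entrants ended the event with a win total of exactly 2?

Win totals: A 1, B 6, C 3, D 4, E 5, F 2, G 6, H 1.
Exactly 2: F — 1 entrant.

1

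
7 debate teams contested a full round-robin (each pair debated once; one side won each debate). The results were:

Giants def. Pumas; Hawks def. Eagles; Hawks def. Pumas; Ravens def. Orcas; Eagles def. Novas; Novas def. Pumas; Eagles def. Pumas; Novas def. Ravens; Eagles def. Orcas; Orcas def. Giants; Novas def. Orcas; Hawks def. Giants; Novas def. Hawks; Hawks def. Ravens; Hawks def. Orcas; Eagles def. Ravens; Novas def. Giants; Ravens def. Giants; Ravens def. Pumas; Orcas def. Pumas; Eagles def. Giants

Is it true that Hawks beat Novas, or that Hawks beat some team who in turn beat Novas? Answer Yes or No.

Hawks did not beat Novas directly.
Hawks beat Orcas, Eagles, Pumas, Giants, Ravens. Of those, Eagles beat Novas.

Yes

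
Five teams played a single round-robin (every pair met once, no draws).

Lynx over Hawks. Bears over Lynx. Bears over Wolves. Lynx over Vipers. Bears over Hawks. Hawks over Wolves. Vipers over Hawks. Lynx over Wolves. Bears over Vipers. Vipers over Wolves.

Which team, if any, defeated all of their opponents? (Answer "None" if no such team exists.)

Bears

Bears has 4 wins out of 4 opponents — a perfect record.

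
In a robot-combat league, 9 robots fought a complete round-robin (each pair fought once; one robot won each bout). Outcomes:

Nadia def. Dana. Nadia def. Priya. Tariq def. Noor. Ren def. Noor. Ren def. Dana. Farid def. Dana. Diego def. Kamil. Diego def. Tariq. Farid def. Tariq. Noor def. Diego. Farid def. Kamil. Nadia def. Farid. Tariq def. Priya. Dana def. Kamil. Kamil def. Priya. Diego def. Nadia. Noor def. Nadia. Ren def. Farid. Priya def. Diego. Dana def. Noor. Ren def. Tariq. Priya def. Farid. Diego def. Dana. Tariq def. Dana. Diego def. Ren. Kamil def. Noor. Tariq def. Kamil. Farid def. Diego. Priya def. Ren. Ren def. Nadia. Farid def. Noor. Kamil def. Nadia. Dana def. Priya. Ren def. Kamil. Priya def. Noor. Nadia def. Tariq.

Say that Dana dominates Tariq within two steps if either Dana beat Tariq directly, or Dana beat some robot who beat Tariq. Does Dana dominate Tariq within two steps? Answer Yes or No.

No

Dana did not beat Tariq directly.
Dana beat Priya, Noor, Kamil, but each of them lost to Tariq. No two-step path.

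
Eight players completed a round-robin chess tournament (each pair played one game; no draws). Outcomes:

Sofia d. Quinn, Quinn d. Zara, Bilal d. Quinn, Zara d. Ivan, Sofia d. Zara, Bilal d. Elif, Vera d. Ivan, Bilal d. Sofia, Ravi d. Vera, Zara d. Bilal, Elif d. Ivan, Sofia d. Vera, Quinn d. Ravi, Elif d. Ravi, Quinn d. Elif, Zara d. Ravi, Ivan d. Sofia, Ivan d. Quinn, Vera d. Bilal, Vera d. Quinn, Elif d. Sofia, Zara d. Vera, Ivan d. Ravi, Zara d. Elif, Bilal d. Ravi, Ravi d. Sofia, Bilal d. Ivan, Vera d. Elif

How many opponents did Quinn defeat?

Quinn's results: beat Zara, Ravi, Elif; lost to Bilal, Vera, Ivan, Sofia.
That is 3 wins.

3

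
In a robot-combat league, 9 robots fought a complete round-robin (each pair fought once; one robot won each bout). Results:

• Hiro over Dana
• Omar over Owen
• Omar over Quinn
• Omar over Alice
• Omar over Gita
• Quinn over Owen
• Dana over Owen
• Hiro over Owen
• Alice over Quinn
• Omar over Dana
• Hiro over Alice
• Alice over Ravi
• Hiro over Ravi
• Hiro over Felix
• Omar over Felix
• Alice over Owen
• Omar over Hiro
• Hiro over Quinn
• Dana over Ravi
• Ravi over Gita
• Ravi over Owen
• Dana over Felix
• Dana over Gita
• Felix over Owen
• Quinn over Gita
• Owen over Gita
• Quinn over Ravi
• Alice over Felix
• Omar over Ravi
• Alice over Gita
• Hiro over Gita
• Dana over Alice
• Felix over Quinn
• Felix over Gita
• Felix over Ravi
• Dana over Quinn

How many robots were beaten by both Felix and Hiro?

4

Felix beat: Owen, Quinn, Gita, Ravi.
Hiro beat: Owen, Alice, Quinn, Felix, Gita, Ravi, Dana.
Both beat: Owen, Quinn, Gita, Ravi — 4.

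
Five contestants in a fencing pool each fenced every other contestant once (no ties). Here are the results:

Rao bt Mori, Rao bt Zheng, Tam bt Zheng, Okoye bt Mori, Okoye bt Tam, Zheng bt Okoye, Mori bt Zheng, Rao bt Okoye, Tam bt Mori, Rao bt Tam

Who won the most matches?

Win totals: Okoye 2, Zheng 1, Rao 4, Tam 2, Mori 1.
Rao leads with 4 wins (next highest: 2).

Rao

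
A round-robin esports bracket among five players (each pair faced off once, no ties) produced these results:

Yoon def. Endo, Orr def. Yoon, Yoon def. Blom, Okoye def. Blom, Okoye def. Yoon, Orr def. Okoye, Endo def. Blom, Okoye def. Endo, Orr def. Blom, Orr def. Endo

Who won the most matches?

Orr

Win totals: Blom 0, Endo 1, Okoye 3, Orr 4, Yoon 2.
Orr leads with 4 wins (next highest: 3).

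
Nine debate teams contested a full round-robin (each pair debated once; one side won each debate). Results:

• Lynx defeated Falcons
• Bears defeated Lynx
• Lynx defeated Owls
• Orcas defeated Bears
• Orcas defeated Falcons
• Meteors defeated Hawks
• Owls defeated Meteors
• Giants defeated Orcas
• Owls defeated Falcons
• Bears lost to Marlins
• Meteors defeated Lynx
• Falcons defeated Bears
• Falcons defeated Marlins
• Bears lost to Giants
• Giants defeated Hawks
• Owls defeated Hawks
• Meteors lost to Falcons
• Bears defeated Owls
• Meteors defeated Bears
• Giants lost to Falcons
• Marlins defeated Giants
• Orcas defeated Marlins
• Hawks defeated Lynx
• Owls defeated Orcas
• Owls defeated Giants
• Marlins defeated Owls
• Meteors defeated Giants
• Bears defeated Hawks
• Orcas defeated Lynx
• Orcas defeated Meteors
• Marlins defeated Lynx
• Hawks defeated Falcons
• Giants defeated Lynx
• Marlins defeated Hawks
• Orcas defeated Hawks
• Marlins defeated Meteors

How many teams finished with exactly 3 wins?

Win totals: Orcas 6, Bears 3, Hawks 2, Falcons 4, Lynx 2, Marlins 6, Meteors 4, Owls 5, Giants 4.
Exactly 3: Bears — 1 team.

1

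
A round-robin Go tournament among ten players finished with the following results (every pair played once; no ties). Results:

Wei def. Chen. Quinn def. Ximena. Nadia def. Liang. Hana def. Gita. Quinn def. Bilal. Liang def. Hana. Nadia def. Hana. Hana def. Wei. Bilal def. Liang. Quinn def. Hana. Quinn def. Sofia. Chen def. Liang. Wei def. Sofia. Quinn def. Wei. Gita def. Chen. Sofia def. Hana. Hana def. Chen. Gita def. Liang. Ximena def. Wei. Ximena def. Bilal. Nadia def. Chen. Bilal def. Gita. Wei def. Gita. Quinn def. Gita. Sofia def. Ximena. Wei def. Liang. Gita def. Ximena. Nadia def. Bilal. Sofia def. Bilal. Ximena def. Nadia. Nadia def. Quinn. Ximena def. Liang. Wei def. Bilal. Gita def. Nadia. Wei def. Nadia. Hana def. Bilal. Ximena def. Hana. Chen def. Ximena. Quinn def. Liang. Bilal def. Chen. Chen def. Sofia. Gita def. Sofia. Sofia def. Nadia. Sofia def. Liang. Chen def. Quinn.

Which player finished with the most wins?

Quinn

Win totals: Bilal 3, Sofia 5, Hana 4, Gita 5, Quinn 7, Chen 4, Wei 6, Nadia 5, Liang 1, Ximena 5.
Quinn leads with 7 wins (next highest: 6).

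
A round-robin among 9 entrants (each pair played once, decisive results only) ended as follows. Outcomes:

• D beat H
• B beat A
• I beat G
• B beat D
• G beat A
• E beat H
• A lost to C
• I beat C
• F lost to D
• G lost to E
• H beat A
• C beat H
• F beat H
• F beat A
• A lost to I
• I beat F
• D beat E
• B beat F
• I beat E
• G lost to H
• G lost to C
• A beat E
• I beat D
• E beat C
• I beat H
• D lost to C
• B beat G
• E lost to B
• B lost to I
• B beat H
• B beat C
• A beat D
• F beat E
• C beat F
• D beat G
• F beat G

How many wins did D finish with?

D's results: beat E, F, G, H; lost to A, B, C, I.
That is 4 wins.

4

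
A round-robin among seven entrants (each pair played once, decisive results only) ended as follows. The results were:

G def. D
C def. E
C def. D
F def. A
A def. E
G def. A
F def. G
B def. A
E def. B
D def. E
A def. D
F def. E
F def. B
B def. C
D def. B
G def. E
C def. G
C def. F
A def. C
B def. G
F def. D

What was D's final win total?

D's results: beat B, E; lost to A, C, F, G.
That is 2 wins.

2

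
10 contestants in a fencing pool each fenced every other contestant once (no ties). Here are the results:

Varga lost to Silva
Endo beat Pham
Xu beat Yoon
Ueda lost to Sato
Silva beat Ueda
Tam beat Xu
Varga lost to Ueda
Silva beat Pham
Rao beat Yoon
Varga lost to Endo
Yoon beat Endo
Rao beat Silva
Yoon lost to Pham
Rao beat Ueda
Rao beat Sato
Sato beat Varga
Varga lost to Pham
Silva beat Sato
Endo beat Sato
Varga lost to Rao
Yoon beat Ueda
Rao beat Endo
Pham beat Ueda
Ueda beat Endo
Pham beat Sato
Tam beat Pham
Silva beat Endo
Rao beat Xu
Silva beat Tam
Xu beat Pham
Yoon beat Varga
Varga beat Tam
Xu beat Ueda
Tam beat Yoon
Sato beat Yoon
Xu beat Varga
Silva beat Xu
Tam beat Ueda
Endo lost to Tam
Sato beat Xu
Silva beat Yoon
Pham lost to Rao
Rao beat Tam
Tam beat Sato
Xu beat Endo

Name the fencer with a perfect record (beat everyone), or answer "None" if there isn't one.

Rao has 9 wins out of 9 opponents — a perfect record.

Rao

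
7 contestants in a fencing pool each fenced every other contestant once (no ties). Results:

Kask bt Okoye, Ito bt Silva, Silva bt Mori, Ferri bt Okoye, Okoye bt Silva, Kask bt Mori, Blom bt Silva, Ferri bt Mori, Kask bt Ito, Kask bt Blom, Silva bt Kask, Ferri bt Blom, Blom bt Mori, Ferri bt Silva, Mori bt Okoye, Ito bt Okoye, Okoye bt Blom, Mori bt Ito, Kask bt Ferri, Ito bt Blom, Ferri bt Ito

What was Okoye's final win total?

2

Okoye's results: beat Blom, Silva; lost to Mori, Ito, Kask, Ferri.
That is 2 wins.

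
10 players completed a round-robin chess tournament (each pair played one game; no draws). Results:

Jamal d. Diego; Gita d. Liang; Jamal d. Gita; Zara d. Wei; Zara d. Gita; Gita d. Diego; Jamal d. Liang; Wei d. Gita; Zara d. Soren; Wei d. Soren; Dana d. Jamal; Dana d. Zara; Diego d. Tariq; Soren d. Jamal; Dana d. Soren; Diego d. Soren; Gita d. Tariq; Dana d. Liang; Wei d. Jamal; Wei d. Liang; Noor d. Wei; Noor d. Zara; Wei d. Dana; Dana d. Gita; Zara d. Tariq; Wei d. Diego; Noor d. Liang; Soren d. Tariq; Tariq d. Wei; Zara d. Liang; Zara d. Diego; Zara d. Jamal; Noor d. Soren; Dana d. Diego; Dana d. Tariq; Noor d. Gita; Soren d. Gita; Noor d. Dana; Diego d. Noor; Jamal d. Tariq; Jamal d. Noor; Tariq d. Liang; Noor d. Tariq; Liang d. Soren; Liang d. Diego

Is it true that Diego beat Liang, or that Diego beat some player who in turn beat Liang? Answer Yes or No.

Yes

Diego did not beat Liang directly.
Diego beat Soren, Noor, Tariq. Of those, Noor beat Liang.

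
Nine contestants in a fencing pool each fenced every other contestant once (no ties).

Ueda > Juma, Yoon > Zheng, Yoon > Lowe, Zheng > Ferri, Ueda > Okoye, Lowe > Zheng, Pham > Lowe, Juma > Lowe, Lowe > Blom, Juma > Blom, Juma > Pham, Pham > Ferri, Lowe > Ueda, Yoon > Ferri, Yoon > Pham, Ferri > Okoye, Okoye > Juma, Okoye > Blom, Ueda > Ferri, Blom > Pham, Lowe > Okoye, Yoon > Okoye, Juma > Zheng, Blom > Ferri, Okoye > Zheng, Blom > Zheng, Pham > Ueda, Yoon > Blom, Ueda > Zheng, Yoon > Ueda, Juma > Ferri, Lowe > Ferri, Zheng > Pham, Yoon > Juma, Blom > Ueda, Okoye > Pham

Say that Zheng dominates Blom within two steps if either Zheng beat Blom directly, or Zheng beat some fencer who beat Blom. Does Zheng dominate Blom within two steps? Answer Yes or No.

Zheng did not beat Blom directly.
Zheng beat Ferri, Pham, but each of them lost to Blom. No two-step path.

No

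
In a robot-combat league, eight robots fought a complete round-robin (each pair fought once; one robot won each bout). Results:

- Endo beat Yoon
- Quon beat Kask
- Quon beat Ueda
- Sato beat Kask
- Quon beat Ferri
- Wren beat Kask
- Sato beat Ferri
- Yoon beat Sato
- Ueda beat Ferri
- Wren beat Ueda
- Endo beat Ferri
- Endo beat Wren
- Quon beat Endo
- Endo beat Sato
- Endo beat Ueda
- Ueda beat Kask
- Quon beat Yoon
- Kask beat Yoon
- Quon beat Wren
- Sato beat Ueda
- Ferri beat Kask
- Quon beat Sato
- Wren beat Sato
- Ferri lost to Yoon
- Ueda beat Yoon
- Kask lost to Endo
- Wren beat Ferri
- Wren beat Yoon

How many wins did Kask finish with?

Kask's results: beat Yoon; lost to Ueda, Sato, Ferri, Quon, Wren, Endo.
That is 1 win.

1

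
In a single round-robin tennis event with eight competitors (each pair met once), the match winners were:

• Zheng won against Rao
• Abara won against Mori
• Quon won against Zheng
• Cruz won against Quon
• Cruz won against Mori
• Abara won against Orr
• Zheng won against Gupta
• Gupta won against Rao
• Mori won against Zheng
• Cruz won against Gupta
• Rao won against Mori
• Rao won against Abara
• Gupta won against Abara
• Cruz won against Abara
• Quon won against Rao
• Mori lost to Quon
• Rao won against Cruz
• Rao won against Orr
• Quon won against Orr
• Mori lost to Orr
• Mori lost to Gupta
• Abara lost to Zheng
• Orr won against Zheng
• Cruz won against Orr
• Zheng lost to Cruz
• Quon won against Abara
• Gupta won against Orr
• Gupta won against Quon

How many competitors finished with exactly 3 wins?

Win totals: Cruz 6, Gupta 5, Zheng 3, Rao 4, Abara 2, Orr 2, Mori 1, Quon 5.
Exactly 3: Zheng — 1 competitor.

1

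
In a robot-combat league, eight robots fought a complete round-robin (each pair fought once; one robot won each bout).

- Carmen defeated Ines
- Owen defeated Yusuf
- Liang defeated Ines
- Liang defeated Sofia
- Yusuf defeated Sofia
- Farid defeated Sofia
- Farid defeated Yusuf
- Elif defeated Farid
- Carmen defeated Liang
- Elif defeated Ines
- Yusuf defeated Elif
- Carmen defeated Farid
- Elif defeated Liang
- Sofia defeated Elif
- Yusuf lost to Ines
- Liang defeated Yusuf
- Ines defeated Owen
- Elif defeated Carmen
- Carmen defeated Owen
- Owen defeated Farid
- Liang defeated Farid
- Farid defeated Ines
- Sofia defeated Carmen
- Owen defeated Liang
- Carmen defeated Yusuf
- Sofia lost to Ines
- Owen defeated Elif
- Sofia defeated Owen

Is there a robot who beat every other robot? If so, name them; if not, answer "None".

None

Highest win total is Carmen with 5 (out of 7 possible).
Carmen lost to Sofia, Elif, so no robot went undefeated.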